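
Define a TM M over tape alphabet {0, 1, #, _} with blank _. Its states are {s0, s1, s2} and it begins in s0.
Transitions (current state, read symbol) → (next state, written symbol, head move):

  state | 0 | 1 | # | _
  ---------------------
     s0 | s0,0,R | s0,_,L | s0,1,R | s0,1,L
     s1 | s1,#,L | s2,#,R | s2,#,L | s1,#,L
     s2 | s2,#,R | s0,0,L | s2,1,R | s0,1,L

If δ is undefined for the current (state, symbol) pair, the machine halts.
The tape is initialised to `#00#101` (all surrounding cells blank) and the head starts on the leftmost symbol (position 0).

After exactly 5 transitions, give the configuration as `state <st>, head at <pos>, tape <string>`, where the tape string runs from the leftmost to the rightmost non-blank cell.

state s0, head at 3, tape 1001_01

s0 | [#]00#101   read # → write 1, move R, go to s0
s0 | 1[0]0#101   read 0 → write 0, move R, go to s0
s0 | 10[0]#101   read 0 → write 0, move R, go to s0
s0 | 100[#]101   read # → write 1, move R, go to s0
s0 | 1001[1]01   read 1 → write _, move L, go to s0
s0 | 100[1]_01
After 5 steps: state s0, head at 3, tape 1001_01.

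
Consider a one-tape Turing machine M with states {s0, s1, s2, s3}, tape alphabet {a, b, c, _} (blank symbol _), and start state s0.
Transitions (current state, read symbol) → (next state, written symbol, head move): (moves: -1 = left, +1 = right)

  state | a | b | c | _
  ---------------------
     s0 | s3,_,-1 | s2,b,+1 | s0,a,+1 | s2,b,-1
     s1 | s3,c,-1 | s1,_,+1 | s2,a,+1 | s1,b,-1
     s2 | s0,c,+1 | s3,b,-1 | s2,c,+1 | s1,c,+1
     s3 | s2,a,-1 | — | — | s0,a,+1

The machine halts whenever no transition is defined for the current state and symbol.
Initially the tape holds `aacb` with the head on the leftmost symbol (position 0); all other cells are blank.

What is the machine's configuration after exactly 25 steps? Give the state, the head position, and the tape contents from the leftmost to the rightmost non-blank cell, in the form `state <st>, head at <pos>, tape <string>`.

state s2, head at 5, tape cbccbcbab

s0 | _[a]acb____   read a → write _, move -1, go to s3
s3 | [_]_acb____   read _ → write a, move +1, go to s0
s0 | a[_]acb____   read _ → write b, move -1, go to s2
s2 | [a]bacb____   read a → write c, move +1, go to s0
s0 | c[b]acb____   read b → write b, move +1, go to s2
s2 | cb[a]cb____   read a → write c, move +1, go to s0
s0 | cbc[c]b____   read c → write a, move +1, go to s0
s0 | cbca[b]____   read b → write b, move +1, go to s2
s2 | cbcab[_]___   read _ → write c, move +1, go to s1
s1 | cbcabc[_]__   read _ → write b, move -1, go to s1
s1 | cbcab[c]b__   read c → write a, move +1, go to s2
s2 | cbcaba[b]__   read b → write b, move -1, go to s3
s3 | cbcab[a]b__   read a → write a, move -1, go to s2
s2 | cbca[b]ab__   read b → write b, move -1, go to s3
s3 | cbc[a]bab__   read a → write a, move -1, go to s2
s2 | cb[c]abab__   read c → write c, move +1, go to s2
s2 | cbc[a]bab__   read a → write c, move +1, go to s0
s0 | cbcc[b]ab__   read b → write b, move +1, go to s2
s2 | cbccb[a]b__   read a → write c, move +1, go to s0
s0 | cbccbc[b]__   read b → write b, move +1, go to s2
s2 | cbccbcb[_]_   read _ → write c, move +1, go to s1
s1 | cbccbcbc[_]   read _ → write b, move -1, go to s1
s1 | cbccbcb[c]b   read c → write a, move +1, go to s2
s2 | cbccbcba[b]   read b → write b, move -1, go to s3
s3 | cbccbcb[a]b   read a → write a, move -1, go to s2
s2 | cbccbc[b]ab
After 25 steps: state s2, head at 5, tape cbccbcbab.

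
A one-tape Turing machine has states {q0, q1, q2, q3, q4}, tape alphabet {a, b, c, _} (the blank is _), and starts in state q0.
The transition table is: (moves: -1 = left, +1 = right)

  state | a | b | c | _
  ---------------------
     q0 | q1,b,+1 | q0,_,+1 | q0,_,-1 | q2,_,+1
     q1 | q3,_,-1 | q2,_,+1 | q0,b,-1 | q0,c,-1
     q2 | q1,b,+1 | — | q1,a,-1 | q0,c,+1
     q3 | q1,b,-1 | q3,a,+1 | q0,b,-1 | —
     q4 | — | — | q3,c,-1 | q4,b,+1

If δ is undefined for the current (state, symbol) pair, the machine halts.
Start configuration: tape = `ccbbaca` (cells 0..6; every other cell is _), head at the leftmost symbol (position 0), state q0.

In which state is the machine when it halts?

q2

q0 | _[c]cbbaca   read c → write _, move -1, go to q0
q0 | [_]_cbbaca   read _ → write _, move +1, go to q2
q2 | _[_]cbbaca   read _ → write c, move +1, go to q0
q0 | _c[c]bbaca   read c → write _, move -1, go to q0
q0 | _[c]_bbaca   read c → write _, move -1, go to q0
q0 | [_]__bbaca   read _ → write _, move +1, go to q2
q2 | _[_]_bbaca   read _ → write c, move +1, go to q0
q0 | _c[_]bbaca   read _ → write _, move +1, go to q2
q2 | _c_[b]baca
No transition is defined for (q2, b); M halts in state q2.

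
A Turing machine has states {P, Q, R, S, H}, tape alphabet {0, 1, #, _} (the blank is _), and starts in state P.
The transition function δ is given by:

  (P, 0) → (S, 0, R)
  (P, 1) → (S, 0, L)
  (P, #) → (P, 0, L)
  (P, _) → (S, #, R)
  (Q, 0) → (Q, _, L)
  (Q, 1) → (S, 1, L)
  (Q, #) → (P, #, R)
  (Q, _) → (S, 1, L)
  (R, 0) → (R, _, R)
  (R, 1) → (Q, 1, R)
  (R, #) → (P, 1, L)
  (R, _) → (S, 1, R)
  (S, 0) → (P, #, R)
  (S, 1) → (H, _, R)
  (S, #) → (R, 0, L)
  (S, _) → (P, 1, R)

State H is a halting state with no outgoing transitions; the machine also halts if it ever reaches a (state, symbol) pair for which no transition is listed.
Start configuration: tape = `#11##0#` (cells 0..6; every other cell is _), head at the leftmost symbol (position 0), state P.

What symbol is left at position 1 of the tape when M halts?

state=P head=0 tape=__[#]11##0#   (P,#)→(P,0,L)
state=P head=-1 tape=_[_]011##0#   (P,_)→(S,#,R)
state=S head=0 tape=_#[0]11##0#   (S,0)→(P,#,R)
state=P head=1 tape=_##[1]1##0#   (P,1)→(S,0,L)
state=S head=0 tape=_#[#]01##0#   (S,#)→(R,0,L)
state=R head=-1 tape=_[#]001##0#   (R,#)→(P,1,L)
state=P head=-2 tape=[_]1001##0#   (P,_)→(S,#,R)
state=S head=-1 tape=#[1]001##0#   (S,1)→(H,_,R)
state=H head=0 tape=#_[0]01##0#
Cell 1 holds 0 when M halts.

0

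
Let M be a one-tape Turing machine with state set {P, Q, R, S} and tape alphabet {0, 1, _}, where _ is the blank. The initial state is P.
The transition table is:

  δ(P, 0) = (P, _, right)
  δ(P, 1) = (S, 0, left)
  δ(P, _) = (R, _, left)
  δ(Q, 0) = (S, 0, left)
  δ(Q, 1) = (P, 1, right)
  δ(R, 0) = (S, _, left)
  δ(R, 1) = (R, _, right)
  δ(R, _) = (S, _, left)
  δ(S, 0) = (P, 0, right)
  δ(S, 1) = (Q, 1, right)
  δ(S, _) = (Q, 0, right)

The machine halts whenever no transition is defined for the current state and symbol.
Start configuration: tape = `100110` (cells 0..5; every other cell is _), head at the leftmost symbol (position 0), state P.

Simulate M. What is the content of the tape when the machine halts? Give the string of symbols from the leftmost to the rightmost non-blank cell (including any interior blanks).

state=P head=0 tape=_[1]00110_   (P,1)→(S,0,left)
state=S head=-1 tape=[_]000110_   (S,_)→(Q,0,right)
state=Q head=0 tape=0[0]00110_   (Q,0)→(S,0,left)
state=S head=-1 tape=[0]000110_   (S,0)→(P,0,right)
state=P head=0 tape=0[0]00110_   (P,0)→(P,_,right)
state=P head=1 tape=0_[0]0110_   (P,0)→(P,_,right)
state=P head=2 tape=0__[0]110_   (P,0)→(P,_,right)
state=P head=3 tape=0___[1]10_   (P,1)→(S,0,left)
state=S head=2 tape=0__[_]010_   (S,_)→(Q,0,right)
state=Q head=3 tape=0__0[0]10_   (Q,0)→(S,0,left)
state=S head=2 tape=0__[0]010_   (S,0)→(P,0,right)
state=P head=3 tape=0__0[0]10_   (P,0)→(P,_,right)
state=P head=4 tape=0__0_[1]0_   (P,1)→(S,0,left)
state=S head=3 tape=0__0[_]00_   (S,_)→(Q,0,right)
state=Q head=4 tape=0__00[0]0_   (Q,0)→(S,0,left)
state=S head=3 tape=0__0[0]00_   (S,0)→(P,0,right)
state=P head=4 tape=0__00[0]0_   (P,0)→(P,_,right)
state=P head=5 tape=0__00_[0]_   (P,0)→(P,_,right)
state=P head=6 tape=0__00__[_]   (P,_)→(R,_,left)
state=R head=5 tape=0__00_[_]_   (R,_)→(S,_,left)
state=S head=4 tape=0__00[_]__   (S,_)→(Q,0,right)
state=Q head=5 tape=0__000[_]_
The non-blank tape span at halt is 0__000.

0__000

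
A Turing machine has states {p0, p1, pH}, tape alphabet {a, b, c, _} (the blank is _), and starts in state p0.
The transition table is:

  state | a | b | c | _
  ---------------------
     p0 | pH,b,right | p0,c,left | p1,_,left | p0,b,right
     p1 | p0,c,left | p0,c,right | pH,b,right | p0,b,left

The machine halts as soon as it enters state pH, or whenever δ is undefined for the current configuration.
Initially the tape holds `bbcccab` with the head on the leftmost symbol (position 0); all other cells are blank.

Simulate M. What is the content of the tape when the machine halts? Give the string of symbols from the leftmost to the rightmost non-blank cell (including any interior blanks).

ccbcccccbbb

p0 | ____[b]bcccab   read b → write c, move left, go to p0
p0 | ___[_]cbcccab   read _ → write b, move right, go to p0
p0 | ___b[c]bcccab   read c → write _, move left, go to p1
p1 | ___[b]_bcccab   read b → write c, move right, go to p0
p0 | ___c[_]bcccab   read _ → write b, move right, go to p0
p0 | ___cb[b]cccab   read b → write c, move left, go to p0
p0 | ___c[b]ccccab   read b → write c, move left, go to p0
p0 | ___[c]cccccab   read c → write _, move left, go to p1
p1 | __[_]_cccccab   read _ → write b, move left, go to p0
p0 | _[_]b_cccccab   read _ → write b, move right, go to p0
p0 | _b[b]_cccccab   read b → write c, move left, go to p0
p0 | _[b]c_cccccab   read b → write c, move left, go to p0
p0 | [_]cc_cccccab   read _ → write b, move right, go to p0
p0 | b[c]c_cccccab   read c → write _, move left, go to p1
p1 | [b]_c_cccccab   read b → write c, move right, go to p0
p0 | c[_]c_cccccab   read _ → write b, move right, go to p0
p0 | cb[c]_cccccab   read c → write _, move left, go to p1
p1 | c[b]__cccccab   read b → write c, move right, go to p0
p0 | cc[_]_cccccab   read _ → write b, move right, go to p0
p0 | ccb[_]cccccab   read _ → write b, move right, go to p0
p0 | ccbb[c]ccccab   read c → write _, move left, go to p1
p1 | ccb[b]_ccccab   read b → write c, move right, go to p0
p0 | ccbc[_]ccccab   read _ → write b, move right, go to p0
p0 | ccbcb[c]cccab   read c → write _, move left, go to p1
p1 | ccbc[b]_cccab   read b → write c, move right, go to p0
p0 | ccbcc[_]cccab   read _ → write b, move right, go to p0
p0 | ccbccb[c]ccab   read c → write _, move left, go to p1
p1 | ccbcc[b]_ccab   read b → write c, move right, go to p0
p0 | ccbccc[_]ccab   read _ → write b, move right, go to p0
p0 | ccbcccb[c]cab   read c → write _, move left, go to p1
p1 | ccbccc[b]_cab   read b → write c, move right, go to p0
p0 | ccbcccc[_]cab   read _ → write b, move right, go to p0
p0 | ccbccccb[c]ab   read c → write _, move left, go to p1
p1 | ccbcccc[b]_ab   read b → write c, move right, go to p0
p0 | ccbccccc[_]ab   read _ → write b, move right, go to p0
p0 | ccbcccccb[a]b   read a → write b, move right, go to pH
pH | ccbcccccbb[b]
The non-blank tape span at halt is ccbcccccbbb.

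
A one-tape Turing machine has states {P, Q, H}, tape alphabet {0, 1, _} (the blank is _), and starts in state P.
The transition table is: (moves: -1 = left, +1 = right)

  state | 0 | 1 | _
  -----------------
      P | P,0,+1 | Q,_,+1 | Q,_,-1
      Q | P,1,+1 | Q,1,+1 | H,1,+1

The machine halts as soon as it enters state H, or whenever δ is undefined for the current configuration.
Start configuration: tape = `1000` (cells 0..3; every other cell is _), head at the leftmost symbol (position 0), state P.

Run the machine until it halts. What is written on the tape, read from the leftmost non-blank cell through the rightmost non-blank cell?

P | [1]000__   read 1 → write _, move +1, go to Q
Q | _[0]00__   read 0 → write 1, move +1, go to P
P | _1[0]0__   read 0 → write 0, move +1, go to P
P | _10[0]__   read 0 → write 0, move +1, go to P
P | _100[_]_   read _ → write _, move -1, go to Q
Q | _10[0]__   read 0 → write 1, move +1, go to P
P | _101[_]_   read _ → write _, move -1, go to Q
Q | _10[1]__   read 1 → write 1, move +1, go to Q
Q | _101[_]_   read _ → write 1, move +1, go to H
H | _1011[_]
The non-blank tape span at halt is 1011.

1011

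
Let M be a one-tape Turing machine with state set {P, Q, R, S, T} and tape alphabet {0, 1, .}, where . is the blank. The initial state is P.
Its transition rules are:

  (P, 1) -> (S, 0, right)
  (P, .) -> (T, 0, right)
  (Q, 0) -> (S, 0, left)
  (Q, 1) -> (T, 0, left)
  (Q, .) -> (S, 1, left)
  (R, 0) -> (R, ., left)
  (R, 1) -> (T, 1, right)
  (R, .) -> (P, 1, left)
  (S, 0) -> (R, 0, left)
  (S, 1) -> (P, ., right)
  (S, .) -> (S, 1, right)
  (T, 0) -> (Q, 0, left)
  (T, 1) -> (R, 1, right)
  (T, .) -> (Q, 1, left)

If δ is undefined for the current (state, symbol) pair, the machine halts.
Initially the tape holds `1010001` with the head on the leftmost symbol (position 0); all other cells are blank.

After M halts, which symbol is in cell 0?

P | ..[1]010001   read 1 → write 0, move right, go to S
S | ..0[0]10001   read 0 → write 0, move left, go to R
R | ..[0]010001   read 0 → write ., move left, go to R
R | .[.].010001   read . → write 1, move left, go to P
P | [.]1.010001   read . → write 0, move right, go to T
T | 0[1].010001   read 1 → write 1, move right, go to R
R | 01[.]010001   read . → write 1, move left, go to P
P | 0[1]1010001   read 1 → write 0, move right, go to S
S | 00[1]010001   read 1 → write ., move right, go to P
P | 00.[0]10001
Cell 0 holds . when M halts.

.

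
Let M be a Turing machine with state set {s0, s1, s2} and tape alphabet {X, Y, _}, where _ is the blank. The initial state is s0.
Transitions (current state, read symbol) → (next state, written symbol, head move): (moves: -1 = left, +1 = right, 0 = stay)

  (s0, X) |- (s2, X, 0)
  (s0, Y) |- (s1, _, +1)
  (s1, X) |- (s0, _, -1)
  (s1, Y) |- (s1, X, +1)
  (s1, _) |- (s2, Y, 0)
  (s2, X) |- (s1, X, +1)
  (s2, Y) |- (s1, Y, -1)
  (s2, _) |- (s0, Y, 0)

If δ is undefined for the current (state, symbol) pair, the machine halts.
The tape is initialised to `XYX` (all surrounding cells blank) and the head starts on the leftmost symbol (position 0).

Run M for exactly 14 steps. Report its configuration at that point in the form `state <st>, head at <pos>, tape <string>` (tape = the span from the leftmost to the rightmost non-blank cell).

state s0, head at -1, tape YY

s0 | _[X]YX   read X → write X, move 0, go to s2
s2 | _[X]YX   read X → write X, move +1, go to s1
s1 | _X[Y]X   read Y → write X, move +1, go to s1
s1 | _XX[X]   read X → write _, move -1, go to s0
s0 | _X[X]_   read X → write X, move 0, go to s2
s2 | _X[X]_   read X → write X, move +1, go to s1
s1 | _XX[_]   read _ → write Y, move 0, go to s2
s2 | _XX[Y]   read Y → write Y, move -1, go to s1
s1 | _X[X]Y   read X → write _, move -1, go to s0
s0 | _[X]_Y   read X → write X, move 0, go to s2
s2 | _[X]_Y   read X → write X, move +1, go to s1
s1 | _X[_]Y   read _ → write Y, move 0, go to s2
s2 | _X[Y]Y   read Y → write Y, move -1, go to s1
s1 | _[X]YY   read X → write _, move -1, go to s0
s0 | [_]_YY
After 14 steps: state s0, head at -1, tape YY.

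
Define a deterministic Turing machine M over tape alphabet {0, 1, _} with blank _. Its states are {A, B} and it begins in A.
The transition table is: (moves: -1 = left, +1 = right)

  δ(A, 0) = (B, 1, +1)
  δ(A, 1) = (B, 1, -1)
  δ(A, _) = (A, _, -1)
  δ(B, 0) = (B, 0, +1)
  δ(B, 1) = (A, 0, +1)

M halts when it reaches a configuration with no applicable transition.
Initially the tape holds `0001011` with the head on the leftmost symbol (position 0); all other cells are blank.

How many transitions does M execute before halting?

state=A head=0 tape=[0]001011_   (A,0)→(B,1,+1)
state=B head=1 tape=1[0]01011_   (B,0)→(B,0,+1)
state=B head=2 tape=10[0]1011_   (B,0)→(B,0,+1)
state=B head=3 tape=100[1]011_   (B,1)→(A,0,+1)
state=A head=4 tape=1000[0]11_   (A,0)→(B,1,+1)
state=B head=5 tape=10001[1]1_   (B,1)→(A,0,+1)
state=A head=6 tape=100010[1]_   (A,1)→(B,1,-1)
state=B head=5 tape=10001[0]1_   (B,0)→(B,0,+1)
state=B head=6 tape=100010[1]_   (B,1)→(A,0,+1)
state=A head=7 tape=1000100[_]   (A,_)→(A,_,-1)
state=A head=6 tape=100010[0]_   (A,0)→(B,1,+1)
state=B head=7 tape=1000101[_]
M halts after 11 transitions.

11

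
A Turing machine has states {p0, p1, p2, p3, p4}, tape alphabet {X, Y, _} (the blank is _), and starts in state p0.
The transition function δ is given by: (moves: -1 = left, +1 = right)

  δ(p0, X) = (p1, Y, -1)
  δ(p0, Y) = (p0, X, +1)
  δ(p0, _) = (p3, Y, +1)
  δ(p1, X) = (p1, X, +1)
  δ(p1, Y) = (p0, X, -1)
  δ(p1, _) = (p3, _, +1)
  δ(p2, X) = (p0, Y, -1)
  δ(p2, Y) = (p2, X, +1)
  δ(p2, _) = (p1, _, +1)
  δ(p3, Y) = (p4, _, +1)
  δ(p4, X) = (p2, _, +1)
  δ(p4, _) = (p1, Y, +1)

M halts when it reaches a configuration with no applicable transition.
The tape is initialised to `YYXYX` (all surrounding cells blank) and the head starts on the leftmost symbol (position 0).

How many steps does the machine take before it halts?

15

state=p0 head=0 tape=_[Y]YXYX   (p0,Y)→(p0,X,+1)
state=p0 head=1 tape=_X[Y]XYX   (p0,Y)→(p0,X,+1)
state=p0 head=2 tape=_XX[X]YX   (p0,X)→(p1,Y,-1)
state=p1 head=1 tape=_X[X]YYX   (p1,X)→(p1,X,+1)
state=p1 head=2 tape=_XX[Y]YX   (p1,Y)→(p0,X,-1)
state=p0 head=1 tape=_X[X]XYX   (p0,X)→(p1,Y,-1)
state=p1 head=0 tape=_[X]YXYX   (p1,X)→(p1,X,+1)
state=p1 head=1 tape=_X[Y]XYX   (p1,Y)→(p0,X,-1)
state=p0 head=0 tape=_[X]XXYX   (p0,X)→(p1,Y,-1)
state=p1 head=-1 tape=[_]YXXYX   (p1,_)→(p3,_,+1)
state=p3 head=0 tape=_[Y]XXYX   (p3,Y)→(p4,_,+1)
state=p4 head=1 tape=__[X]XYX   (p4,X)→(p2,_,+1)
state=p2 head=2 tape=___[X]YX   (p2,X)→(p0,Y,-1)
state=p0 head=1 tape=__[_]YYX   (p0,_)→(p3,Y,+1)
state=p3 head=2 tape=__Y[Y]YX   (p3,Y)→(p4,_,+1)
state=p4 head=3 tape=__Y_[Y]X
M halts after 15 transitions.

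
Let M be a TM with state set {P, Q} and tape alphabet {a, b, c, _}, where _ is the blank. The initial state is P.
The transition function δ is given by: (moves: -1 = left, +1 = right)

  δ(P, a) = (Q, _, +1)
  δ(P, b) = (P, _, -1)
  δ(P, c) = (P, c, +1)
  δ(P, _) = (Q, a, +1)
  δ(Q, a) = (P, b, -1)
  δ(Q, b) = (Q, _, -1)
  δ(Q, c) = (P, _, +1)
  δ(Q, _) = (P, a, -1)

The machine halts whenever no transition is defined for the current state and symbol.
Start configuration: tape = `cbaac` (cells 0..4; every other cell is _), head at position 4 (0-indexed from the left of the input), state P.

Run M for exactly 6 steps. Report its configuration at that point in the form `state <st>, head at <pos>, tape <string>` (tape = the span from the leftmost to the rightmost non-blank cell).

state Q, head at 6, tape cbaacab

P | cbaa[c]__   read c → write c, move +1, go to P
P | cbaac[_]_   read _ → write a, move +1, go to Q
Q | cbaaca[_]   read _ → write a, move -1, go to P
P | cbaac[a]a   read a → write _, move +1, go to Q
Q | cbaac_[a]   read a → write b, move -1, go to P
P | cbaac[_]b   read _ → write a, move +1, go to Q
Q | cbaaca[b]
After 6 steps: state Q, head at 6, tape cbaacab.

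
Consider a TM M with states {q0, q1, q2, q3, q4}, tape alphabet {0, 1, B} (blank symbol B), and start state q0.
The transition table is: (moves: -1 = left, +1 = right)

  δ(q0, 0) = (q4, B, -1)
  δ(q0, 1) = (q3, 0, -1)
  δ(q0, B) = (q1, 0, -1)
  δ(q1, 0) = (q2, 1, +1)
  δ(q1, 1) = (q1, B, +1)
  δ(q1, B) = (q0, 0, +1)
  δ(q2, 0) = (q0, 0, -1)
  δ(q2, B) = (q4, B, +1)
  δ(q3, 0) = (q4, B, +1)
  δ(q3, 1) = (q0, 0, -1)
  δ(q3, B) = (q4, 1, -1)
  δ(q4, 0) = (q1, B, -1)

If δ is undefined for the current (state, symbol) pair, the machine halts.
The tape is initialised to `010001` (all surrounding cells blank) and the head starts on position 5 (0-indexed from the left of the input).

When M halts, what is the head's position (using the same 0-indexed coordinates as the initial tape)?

-1

q0 | B01000[1]   read 1 → write 0, move -1, go to q3
q3 | B0100[0]0   read 0 → write B, move +1, go to q4
q4 | B0100B[0]   read 0 → write B, move -1, go to q1
q1 | B0100[B]B   read B → write 0, move +1, go to q0
q0 | B01000[B]   read B → write 0, move -1, go to q1
q1 | B0100[0]0   read 0 → write 1, move +1, go to q2
q2 | B01001[0]   read 0 → write 0, move -1, go to q0
q0 | B0100[1]0   read 1 → write 0, move -1, go to q3
q3 | B010[0]00   read 0 → write B, move +1, go to q4
q4 | B010B[0]0   read 0 → write B, move -1, go to q1
q1 | B010[B]B0   read B → write 0, move +1, go to q0
q0 | B0100[B]0   read B → write 0, move -1, go to q1
q1 | B010[0]00   read 0 → write 1, move +1, go to q2
q2 | B0101[0]0   read 0 → write 0, move -1, go to q0
q0 | B010[1]00   read 1 → write 0, move -1, go to q3
q3 | B01[0]000   read 0 → write B, move +1, go to q4
q4 | B01B[0]00   read 0 → write B, move -1, go to q1
q1 | B01[B]B00   read B → write 0, move +1, go to q0
q0 | B010[B]00   read B → write 0, move -1, go to q1
q1 | B01[0]000   read 0 → write 1, move +1, go to q2
q2 | B011[0]00   read 0 → write 0, move -1, go to q0
q0 | B01[1]000   read 1 → write 0, move -1, go to q3
q3 | B0[1]0000   read 1 → write 0, move -1, go to q0
q0 | B[0]00000   read 0 → write B, move -1, go to q4
q4 | [B]B00000
At halt the head is at cell -1.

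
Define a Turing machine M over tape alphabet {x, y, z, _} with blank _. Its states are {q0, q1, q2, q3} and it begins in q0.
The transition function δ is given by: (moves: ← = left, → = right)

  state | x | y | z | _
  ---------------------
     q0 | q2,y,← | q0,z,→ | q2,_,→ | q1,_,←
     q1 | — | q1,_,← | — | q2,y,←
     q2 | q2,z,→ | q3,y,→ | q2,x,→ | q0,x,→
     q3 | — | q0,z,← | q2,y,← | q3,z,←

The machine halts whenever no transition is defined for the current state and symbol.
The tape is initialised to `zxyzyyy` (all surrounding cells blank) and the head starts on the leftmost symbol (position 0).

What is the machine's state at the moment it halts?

state=q0 head=0 tape=[z]xyzyyy_   (q0,z)→(q2,_,→)
state=q2 head=1 tape=_[x]yzyyy_   (q2,x)→(q2,z,→)
state=q2 head=2 tape=_z[y]zyyy_   (q2,y)→(q3,y,→)
state=q3 head=3 tape=_zy[z]yyy_   (q3,z)→(q2,y,←)
state=q2 head=2 tape=_z[y]yyyy_   (q2,y)→(q3,y,→)
state=q3 head=3 tape=_zy[y]yyy_   (q3,y)→(q0,z,←)
state=q0 head=2 tape=_z[y]zyyy_   (q0,y)→(q0,z,→)
state=q0 head=3 tape=_zz[z]yyy_   (q0,z)→(q2,_,→)
state=q2 head=4 tape=_zz_[y]yy_   (q2,y)→(q3,y,→)
state=q3 head=5 tape=_zz_y[y]y_   (q3,y)→(q0,z,←)
state=q0 head=4 tape=_zz_[y]zy_   (q0,y)→(q0,z,→)
state=q0 head=5 tape=_zz_z[z]y_   (q0,z)→(q2,_,→)
state=q2 head=6 tape=_zz_z_[y]_   (q2,y)→(q3,y,→)
state=q3 head=7 tape=_zz_z_y[_]   (q3,_)→(q3,z,←)
state=q3 head=6 tape=_zz_z_[y]z   (q3,y)→(q0,z,←)
state=q0 head=5 tape=_zz_z[_]zz   (q0,_)→(q1,_,←)
state=q1 head=4 tape=_zz_[z]_zz
No transition is defined for (q1, z); M halts in state q1.

q1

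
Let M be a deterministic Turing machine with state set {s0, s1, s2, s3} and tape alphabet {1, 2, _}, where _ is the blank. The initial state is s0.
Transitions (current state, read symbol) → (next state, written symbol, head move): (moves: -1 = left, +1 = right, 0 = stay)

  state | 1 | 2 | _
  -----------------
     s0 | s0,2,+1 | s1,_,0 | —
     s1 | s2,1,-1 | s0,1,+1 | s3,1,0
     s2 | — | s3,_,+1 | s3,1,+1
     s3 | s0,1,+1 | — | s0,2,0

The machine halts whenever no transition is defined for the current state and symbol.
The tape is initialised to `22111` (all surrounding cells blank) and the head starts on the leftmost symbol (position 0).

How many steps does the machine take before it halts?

9

state=s0 head=0 tape=[2]2111_   (s0,2)→(s1,_,0)
state=s1 head=0 tape=[_]2111_   (s1,_)→(s3,1,0)
state=s3 head=0 tape=[1]2111_   (s3,1)→(s0,1,+1)
state=s0 head=1 tape=1[2]111_   (s0,2)→(s1,_,0)
state=s1 head=1 tape=1[_]111_   (s1,_)→(s3,1,0)
state=s3 head=1 tape=1[1]111_   (s3,1)→(s0,1,+1)
state=s0 head=2 tape=11[1]11_   (s0,1)→(s0,2,+1)
state=s0 head=3 tape=112[1]1_   (s0,1)→(s0,2,+1)
state=s0 head=4 tape=1122[1]_   (s0,1)→(s0,2,+1)
state=s0 head=5 tape=11222[_]
M halts after 9 transitions.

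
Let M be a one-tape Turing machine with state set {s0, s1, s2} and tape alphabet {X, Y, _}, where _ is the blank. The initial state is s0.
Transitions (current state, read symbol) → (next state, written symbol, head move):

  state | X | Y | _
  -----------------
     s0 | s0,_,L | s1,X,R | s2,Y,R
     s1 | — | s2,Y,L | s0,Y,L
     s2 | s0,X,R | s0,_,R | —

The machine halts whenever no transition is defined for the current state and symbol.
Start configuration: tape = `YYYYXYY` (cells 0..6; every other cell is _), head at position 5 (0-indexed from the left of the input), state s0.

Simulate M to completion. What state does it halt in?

s2

state=s0 head=5 tape=_YYYYX[Y]Y_   (s0,Y)→(s1,X,R)
state=s1 head=6 tape=_YYYYXX[Y]_   (s1,Y)→(s2,Y,L)
state=s2 head=5 tape=_YYYYX[X]Y_   (s2,X)→(s0,X,R)
state=s0 head=6 tape=_YYYYXX[Y]_   (s0,Y)→(s1,X,R)
state=s1 head=7 tape=_YYYYXXX[_]   (s1,_)→(s0,Y,L)
state=s0 head=6 tape=_YYYYXX[X]Y   (s0,X)→(s0,_,L)
state=s0 head=5 tape=_YYYYX[X]_Y   (s0,X)→(s0,_,L)
state=s0 head=4 tape=_YYYY[X]__Y   (s0,X)→(s0,_,L)
state=s0 head=3 tape=_YYY[Y]___Y   (s0,Y)→(s1,X,R)
state=s1 head=4 tape=_YYYX[_]__Y   (s1,_)→(s0,Y,L)
state=s0 head=3 tape=_YYY[X]Y__Y   (s0,X)→(s0,_,L)
state=s0 head=2 tape=_YY[Y]_Y__Y   (s0,Y)→(s1,X,R)
state=s1 head=3 tape=_YYX[_]Y__Y   (s1,_)→(s0,Y,L)
state=s0 head=2 tape=_YY[X]YY__Y   (s0,X)→(s0,_,L)
state=s0 head=1 tape=_Y[Y]_YY__Y   (s0,Y)→(s1,X,R)
state=s1 head=2 tape=_YX[_]YY__Y   (s1,_)→(s0,Y,L)
state=s0 head=1 tape=_Y[X]YYY__Y   (s0,X)→(s0,_,L)
state=s0 head=0 tape=_[Y]_YYY__Y   (s0,Y)→(s1,X,R)
state=s1 head=1 tape=_X[_]YYY__Y   (s1,_)→(s0,Y,L)
state=s0 head=0 tape=_[X]YYYY__Y   (s0,X)→(s0,_,L)
state=s0 head=-1 tape=[_]_YYYY__Y   (s0,_)→(s2,Y,R)
state=s2 head=0 tape=Y[_]YYYY__Y
No transition is defined for (s2, _); M halts in state s2.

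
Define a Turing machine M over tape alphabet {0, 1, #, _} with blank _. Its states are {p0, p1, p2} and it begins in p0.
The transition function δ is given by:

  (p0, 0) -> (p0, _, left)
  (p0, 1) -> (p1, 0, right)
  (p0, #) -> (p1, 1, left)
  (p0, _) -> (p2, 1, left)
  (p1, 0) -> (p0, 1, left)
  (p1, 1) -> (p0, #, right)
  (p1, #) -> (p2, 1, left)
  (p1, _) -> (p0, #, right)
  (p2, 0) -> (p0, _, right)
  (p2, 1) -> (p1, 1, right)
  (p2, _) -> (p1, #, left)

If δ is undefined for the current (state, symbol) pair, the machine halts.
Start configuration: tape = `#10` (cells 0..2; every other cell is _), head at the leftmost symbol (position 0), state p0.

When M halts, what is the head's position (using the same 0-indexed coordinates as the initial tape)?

p0 | __[#]10_   read # → write 1, move left, go to p1
p1 | _[_]110_   read _ → write #, move right, go to p0
p0 | _#[1]10_   read 1 → write 0, move right, go to p1
p1 | _#0[1]0_   read 1 → write #, move right, go to p0
p0 | _#0#[0]_   read 0 → write _, move left, go to p0
p0 | _#0[#]__   read # → write 1, move left, go to p1
p1 | _#[0]1__   read 0 → write 1, move left, go to p0
p0 | _[#]11__   read # → write 1, move left, go to p1
p1 | [_]111__   read _ → write #, move right, go to p0
p0 | #[1]11__   read 1 → write 0, move right, go to p1
p1 | #0[1]1__   read 1 → write #, move right, go to p0
p0 | #0#[1]__   read 1 → write 0, move right, go to p1
p1 | #0#0[_]_   read _ → write #, move right, go to p0
p0 | #0#0#[_]   read _ → write 1, move left, go to p2
p2 | #0#0[#]1
At halt the head is at cell 2.

2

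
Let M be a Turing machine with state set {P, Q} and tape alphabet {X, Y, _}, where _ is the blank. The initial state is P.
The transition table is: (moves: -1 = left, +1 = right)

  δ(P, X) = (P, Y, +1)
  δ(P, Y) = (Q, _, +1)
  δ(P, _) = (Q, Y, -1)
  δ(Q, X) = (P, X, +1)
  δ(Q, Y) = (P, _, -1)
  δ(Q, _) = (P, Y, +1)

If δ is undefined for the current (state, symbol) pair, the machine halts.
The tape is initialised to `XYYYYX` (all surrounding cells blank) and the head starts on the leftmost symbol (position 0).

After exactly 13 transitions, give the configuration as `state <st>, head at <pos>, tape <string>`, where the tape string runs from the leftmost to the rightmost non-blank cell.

state P, head at 3, tape Y_Y_Y__X

P | __[X]YYYYX   read X → write Y, move +1, go to P
P | __Y[Y]YYYX   read Y → write _, move +1, go to Q
Q | __Y_[Y]YYX   read Y → write _, move -1, go to P
P | __Y[_]_YYX   read _ → write Y, move -1, go to Q
Q | __[Y]Y_YYX   read Y → write _, move -1, go to P
P | _[_]_Y_YYX   read _ → write Y, move -1, go to Q
Q | [_]Y_Y_YYX   read _ → write Y, move +1, go to P
P | Y[Y]_Y_YYX   read Y → write _, move +1, go to Q
Q | Y_[_]Y_YYX   read _ → write Y, move +1, go to P
P | Y_Y[Y]_YYX   read Y → write _, move +1, go to Q
Q | Y_Y_[_]YYX   read _ → write Y, move +1, go to P
P | Y_Y_Y[Y]YX   read Y → write _, move +1, go to Q
Q | Y_Y_Y_[Y]X   read Y → write _, move -1, go to P
P | Y_Y_Y[_]_X
After 13 steps: state P, head at 3, tape Y_Y_Y__X.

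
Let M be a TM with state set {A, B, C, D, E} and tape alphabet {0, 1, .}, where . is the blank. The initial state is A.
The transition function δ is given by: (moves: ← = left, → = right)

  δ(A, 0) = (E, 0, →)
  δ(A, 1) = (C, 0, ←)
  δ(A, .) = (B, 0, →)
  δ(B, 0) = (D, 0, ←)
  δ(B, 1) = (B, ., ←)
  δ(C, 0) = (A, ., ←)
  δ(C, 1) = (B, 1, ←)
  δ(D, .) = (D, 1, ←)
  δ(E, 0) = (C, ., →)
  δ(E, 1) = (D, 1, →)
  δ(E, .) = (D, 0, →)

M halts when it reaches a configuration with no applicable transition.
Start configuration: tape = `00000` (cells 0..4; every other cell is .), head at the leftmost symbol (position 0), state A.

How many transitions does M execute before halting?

4

A | [0]0000   read 0 → write 0, move →, go to E
E | 0[0]000   read 0 → write ., move →, go to C
C | 0.[0]00   read 0 → write ., move ←, go to A
A | 0[.].00   read . → write 0, move →, go to B
B | 00[.]00
M halts after 4 transitions.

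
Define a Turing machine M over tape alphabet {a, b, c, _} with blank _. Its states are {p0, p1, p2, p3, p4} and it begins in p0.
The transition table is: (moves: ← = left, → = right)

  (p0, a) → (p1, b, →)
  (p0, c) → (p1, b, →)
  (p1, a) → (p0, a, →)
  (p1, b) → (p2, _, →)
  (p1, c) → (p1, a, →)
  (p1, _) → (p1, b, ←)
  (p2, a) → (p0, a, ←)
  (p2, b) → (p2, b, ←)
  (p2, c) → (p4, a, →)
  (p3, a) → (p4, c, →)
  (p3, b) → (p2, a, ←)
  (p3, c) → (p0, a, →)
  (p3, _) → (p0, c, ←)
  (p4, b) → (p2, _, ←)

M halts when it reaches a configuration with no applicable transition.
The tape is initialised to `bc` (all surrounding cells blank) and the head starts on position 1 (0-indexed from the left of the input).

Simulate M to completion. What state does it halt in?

p2

p0 | b[c]_   read c → write b, move →, go to p1
p1 | bb[_]   read _ → write b, move ←, go to p1
p1 | b[b]b   read b → write _, move →, go to p2
p2 | b_[b]   read b → write b, move ←, go to p2
p2 | b[_]b
No transition is defined for (p2, _); M halts in state p2.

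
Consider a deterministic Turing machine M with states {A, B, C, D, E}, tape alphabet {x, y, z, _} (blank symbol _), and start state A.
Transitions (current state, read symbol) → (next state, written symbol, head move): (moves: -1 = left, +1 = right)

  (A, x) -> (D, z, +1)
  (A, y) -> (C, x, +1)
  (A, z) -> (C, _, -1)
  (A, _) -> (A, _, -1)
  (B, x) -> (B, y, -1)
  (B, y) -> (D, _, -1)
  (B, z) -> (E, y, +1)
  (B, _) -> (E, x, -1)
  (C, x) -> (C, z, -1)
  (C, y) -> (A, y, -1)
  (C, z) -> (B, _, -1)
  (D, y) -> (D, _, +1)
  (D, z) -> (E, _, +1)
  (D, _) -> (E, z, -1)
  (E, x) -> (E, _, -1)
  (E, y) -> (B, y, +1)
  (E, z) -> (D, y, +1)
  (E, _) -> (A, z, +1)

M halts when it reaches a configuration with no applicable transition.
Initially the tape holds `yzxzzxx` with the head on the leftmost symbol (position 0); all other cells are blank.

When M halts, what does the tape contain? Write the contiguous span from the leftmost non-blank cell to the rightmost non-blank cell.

y__xzzxx

state=A head=0 tape=___[y]zxzzxx   (A,y)→(C,x,+1)
state=C head=1 tape=___x[z]xzzxx   (C,z)→(B,_,-1)
state=B head=0 tape=___[x]_xzzxx   (B,x)→(B,y,-1)
state=B head=-1 tape=__[_]y_xzzxx   (B,_)→(E,x,-1)
state=E head=-2 tape=_[_]xy_xzzxx   (E,_)→(A,z,+1)
state=A head=-1 tape=_z[x]y_xzzxx   (A,x)→(D,z,+1)
state=D head=0 tape=_zz[y]_xzzxx   (D,y)→(D,_,+1)
state=D head=1 tape=_zz_[_]xzzxx   (D,_)→(E,z,-1)
state=E head=0 tape=_zz[_]zxzzxx   (E,_)→(A,z,+1)
state=A head=1 tape=_zzz[z]xzzxx   (A,z)→(C,_,-1)
state=C head=0 tape=_zz[z]_xzzxx   (C,z)→(B,_,-1)
state=B head=-1 tape=_z[z]__xzzxx   (B,z)→(E,y,+1)
state=E head=0 tape=_zy[_]_xzzxx   (E,_)→(A,z,+1)
state=A head=1 tape=_zyz[_]xzzxx   (A,_)→(A,_,-1)
state=A head=0 tape=_zy[z]_xzzxx   (A,z)→(C,_,-1)
state=C head=-1 tape=_z[y]__xzzxx   (C,y)→(A,y,-1)
state=A head=-2 tape=_[z]y__xzzxx   (A,z)→(C,_,-1)
state=C head=-3 tape=[_]_y__xzzxx
The non-blank tape span at halt is y__xzzxx.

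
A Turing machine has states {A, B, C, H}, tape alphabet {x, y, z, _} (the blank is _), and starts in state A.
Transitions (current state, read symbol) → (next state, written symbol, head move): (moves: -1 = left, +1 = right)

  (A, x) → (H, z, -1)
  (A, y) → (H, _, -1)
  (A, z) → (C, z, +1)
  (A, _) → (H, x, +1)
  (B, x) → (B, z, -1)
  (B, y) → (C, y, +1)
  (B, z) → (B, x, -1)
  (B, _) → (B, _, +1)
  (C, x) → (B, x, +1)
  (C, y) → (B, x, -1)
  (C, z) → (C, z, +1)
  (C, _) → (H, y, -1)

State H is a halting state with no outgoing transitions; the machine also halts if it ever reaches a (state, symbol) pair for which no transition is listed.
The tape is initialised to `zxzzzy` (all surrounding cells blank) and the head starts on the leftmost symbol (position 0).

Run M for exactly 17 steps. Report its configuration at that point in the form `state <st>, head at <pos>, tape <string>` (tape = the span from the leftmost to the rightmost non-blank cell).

A | _[z]xzzzy   read z → write z, move +1, go to C
C | _z[x]zzzy   read x → write x, move +1, go to B
B | _zx[z]zzy   read z → write x, move -1, go to B
B | _z[x]xzzy   read x → write z, move -1, go to B
B | _[z]zxzzy   read z → write x, move -1, go to B
B | [_]xzxzzy   read _ → write _, move +1, go to B
B | _[x]zxzzy   read x → write z, move -1, go to B
B | [_]zzxzzy   read _ → write _, move +1, go to B
B | _[z]zxzzy   read z → write x, move -1, go to B
B | [_]xzxzzy   read _ → write _, move +1, go to B
B | _[x]zxzzy   read x → write z, move -1, go to B
B | [_]zzxzzy   read _ → write _, move +1, go to B
B | _[z]zxzzy   read z → write x, move -1, go to B
B | [_]xzxzzy   read _ → write _, move +1, go to B
B | _[x]zxzzy   read x → write z, move -1, go to B
B | [_]zzxzzy   read _ → write _, move +1, go to B
B | _[z]zxzzy   read z → write x, move -1, go to B
B | [_]xzxzzy
After 17 steps: state B, head at -1, tape xzxzzy.

state B, head at -1, tape xzxzzy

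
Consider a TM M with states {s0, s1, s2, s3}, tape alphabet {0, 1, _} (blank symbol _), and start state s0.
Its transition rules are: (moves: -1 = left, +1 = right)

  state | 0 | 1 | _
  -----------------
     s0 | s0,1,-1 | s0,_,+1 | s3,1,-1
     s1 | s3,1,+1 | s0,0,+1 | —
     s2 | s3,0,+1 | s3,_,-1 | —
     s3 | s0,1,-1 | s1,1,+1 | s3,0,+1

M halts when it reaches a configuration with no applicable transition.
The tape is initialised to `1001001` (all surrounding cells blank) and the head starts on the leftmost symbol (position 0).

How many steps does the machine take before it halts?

state=s0 head=0 tape=_[1]001001__   (s0,1)→(s0,_,+1)
state=s0 head=1 tape=__[0]01001__   (s0,0)→(s0,1,-1)
state=s0 head=0 tape=_[_]101001__   (s0,_)→(s3,1,-1)
state=s3 head=-1 tape=[_]1101001__   (s3,_)→(s3,0,+1)
state=s3 head=0 tape=0[1]101001__   (s3,1)→(s1,1,+1)
state=s1 head=1 tape=01[1]01001__   (s1,1)→(s0,0,+1)
state=s0 head=2 tape=010[0]1001__   (s0,0)→(s0,1,-1)
state=s0 head=1 tape=01[0]11001__   (s0,0)→(s0,1,-1)
state=s0 head=0 tape=0[1]111001__   (s0,1)→(s0,_,+1)
state=s0 head=1 tape=0_[1]11001__   (s0,1)→(s0,_,+1)
state=s0 head=2 tape=0__[1]1001__   (s0,1)→(s0,_,+1)
state=s0 head=3 tape=0___[1]001__   (s0,1)→(s0,_,+1)
state=s0 head=4 tape=0____[0]01__   (s0,0)→(s0,1,-1)
state=s0 head=3 tape=0___[_]101__   (s0,_)→(s3,1,-1)
state=s3 head=2 tape=0__[_]1101__   (s3,_)→(s3,0,+1)
state=s3 head=3 tape=0__0[1]101__   (s3,1)→(s1,1,+1)
state=s1 head=4 tape=0__01[1]01__   (s1,1)→(s0,0,+1)
state=s0 head=5 tape=0__010[0]1__   (s0,0)→(s0,1,-1)
state=s0 head=4 tape=0__01[0]11__   (s0,0)→(s0,1,-1)
state=s0 head=3 tape=0__0[1]111__   (s0,1)→(s0,_,+1)
state=s0 head=4 tape=0__0_[1]11__   (s0,1)→(s0,_,+1)
state=s0 head=5 tape=0__0__[1]1__   (s0,1)→(s0,_,+1)
state=s0 head=6 tape=0__0___[1]__   (s0,1)→(s0,_,+1)
state=s0 head=7 tape=0__0____[_]_   (s0,_)→(s3,1,-1)
state=s3 head=6 tape=0__0___[_]1_   (s3,_)→(s3,0,+1)
state=s3 head=7 tape=0__0___0[1]_   (s3,1)→(s1,1,+1)
state=s1 head=8 tape=0__0___01[_]
M halts after 26 transitions.

26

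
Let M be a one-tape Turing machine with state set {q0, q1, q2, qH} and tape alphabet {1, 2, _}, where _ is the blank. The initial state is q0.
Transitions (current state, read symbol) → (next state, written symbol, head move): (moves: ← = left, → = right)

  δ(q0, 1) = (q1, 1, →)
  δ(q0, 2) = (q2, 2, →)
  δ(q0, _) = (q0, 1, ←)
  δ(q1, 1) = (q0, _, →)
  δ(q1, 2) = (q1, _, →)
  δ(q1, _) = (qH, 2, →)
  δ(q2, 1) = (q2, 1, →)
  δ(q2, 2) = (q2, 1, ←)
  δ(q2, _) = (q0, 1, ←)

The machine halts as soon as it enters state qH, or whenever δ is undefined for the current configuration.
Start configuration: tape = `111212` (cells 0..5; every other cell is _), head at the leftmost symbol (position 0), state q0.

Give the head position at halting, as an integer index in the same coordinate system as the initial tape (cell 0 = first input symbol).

10

state=q0 head=0 tape=[1]11212_____   (q0,1)→(q1,1,→)
state=q1 head=1 tape=1[1]1212_____   (q1,1)→(q0,_,→)
state=q0 head=2 tape=1_[1]212_____   (q0,1)→(q1,1,→)
state=q1 head=3 tape=1_1[2]12_____   (q1,2)→(q1,_,→)
state=q1 head=4 tape=1_1_[1]2_____   (q1,1)→(q0,_,→)
state=q0 head=5 tape=1_1__[2]_____   (q0,2)→(q2,2,→)
state=q2 head=6 tape=1_1__2[_]____   (q2,_)→(q0,1,←)
state=q0 head=5 tape=1_1__[2]1____   (q0,2)→(q2,2,→)
state=q2 head=6 tape=1_1__2[1]____   (q2,1)→(q2,1,→)
state=q2 head=7 tape=1_1__21[_]___   (q2,_)→(q0,1,←)
state=q0 head=6 tape=1_1__2[1]1___   (q0,1)→(q1,1,→)
state=q1 head=7 tape=1_1__21[1]___   (q1,1)→(q0,_,→)
state=q0 head=8 tape=1_1__21_[_]__   (q0,_)→(q0,1,←)
state=q0 head=7 tape=1_1__21[_]1__   (q0,_)→(q0,1,←)
state=q0 head=6 tape=1_1__2[1]11__   (q0,1)→(q1,1,→)
state=q1 head=7 tape=1_1__21[1]1__   (q1,1)→(q0,_,→)
state=q0 head=8 tape=1_1__21_[1]__   (q0,1)→(q1,1,→)
state=q1 head=9 tape=1_1__21_1[_]_   (q1,_)→(qH,2,→)
state=qH head=10 tape=1_1__21_12[_]
At halt the head is at cell 10.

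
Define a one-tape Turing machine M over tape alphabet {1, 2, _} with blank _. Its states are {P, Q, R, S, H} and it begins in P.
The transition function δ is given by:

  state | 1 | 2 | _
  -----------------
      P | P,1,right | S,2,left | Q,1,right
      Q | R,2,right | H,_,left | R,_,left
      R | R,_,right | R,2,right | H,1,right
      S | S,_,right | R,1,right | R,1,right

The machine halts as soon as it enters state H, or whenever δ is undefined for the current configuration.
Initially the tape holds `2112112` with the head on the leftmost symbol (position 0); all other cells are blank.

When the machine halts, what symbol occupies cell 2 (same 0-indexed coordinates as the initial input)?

_

state=P head=0 tape=_[2]112112__   (P,2)→(S,2,left)
state=S head=-1 tape=[_]2112112__   (S,_)→(R,1,right)
state=R head=0 tape=1[2]112112__   (R,2)→(R,2,right)
state=R head=1 tape=12[1]12112__   (R,1)→(R,_,right)
state=R head=2 tape=12_[1]2112__   (R,1)→(R,_,right)
state=R head=3 tape=12__[2]112__   (R,2)→(R,2,right)
state=R head=4 tape=12__2[1]12__   (R,1)→(R,_,right)
state=R head=5 tape=12__2_[1]2__   (R,1)→(R,_,right)
state=R head=6 tape=12__2__[2]__   (R,2)→(R,2,right)
state=R head=7 tape=12__2__2[_]_   (R,_)→(H,1,right)
state=H head=8 tape=12__2__21[_]
Cell 2 holds _ when M halts.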